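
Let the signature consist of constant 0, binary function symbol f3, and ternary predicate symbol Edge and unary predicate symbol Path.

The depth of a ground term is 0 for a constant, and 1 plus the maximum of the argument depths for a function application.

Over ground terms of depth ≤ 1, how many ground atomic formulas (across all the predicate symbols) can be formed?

10

First count ground terms of depth ≤ 1.
If N_k denotes the number of depth-≤k ground terms, the 1 constant gives N_0 = 1, and each function symbol of arity r contributes N_{k-1}^r new terms at level k: N_k = 1 + N_{k-1}^2.
N_0 = 1
N_1 = 1 + 1^2 = 2
Explicitly: 0, f3(0, 0).
So |H| = 2.
A ground atom is a predicate applied to a tuple of terms from H, so the count is the sum over predicates of |H|^arity:
  Edge: 2^3 = 8;  Path: 2
Total ground atoms: 8 + 2 = 10.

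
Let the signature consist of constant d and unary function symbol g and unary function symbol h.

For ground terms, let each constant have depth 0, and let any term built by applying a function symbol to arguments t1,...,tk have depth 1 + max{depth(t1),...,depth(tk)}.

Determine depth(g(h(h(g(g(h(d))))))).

depth(h(d)) = 1 + depth(d) = 1 + 0 = 1
depth(g(h(d))) = 1 + depth(h(d)) = 1 + 1 = 2
depth(g(g(h(d)))) = 1 + depth(g(h(d))) = 1 + 2 = 3
depth(h(g(g(h(d))))) = 1 + depth(g(g(h(d)))) = 1 + 3 = 4
depth(h(h(g(g(h(d)))))) = 1 + depth(h(g(g(h(d))))) = 1 + 4 = 5
depth(g(h(h(g(g(h(d))))))) = 1 + depth(h(h(g(g(h(d)))))) = 1 + 5 = 6

6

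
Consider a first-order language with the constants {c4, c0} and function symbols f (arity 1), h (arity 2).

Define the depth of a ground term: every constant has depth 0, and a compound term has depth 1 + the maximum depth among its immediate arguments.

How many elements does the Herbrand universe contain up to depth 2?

74

Write N_k for the number of ground terms of depth ≤ k. A term of depth ≤ k is either a constant or a function symbol applied to arguments of depth ≤ k−1, so N_k = 2 + N_{k-1} + N_{k-1}^2.
N_0 = 2
N_1 = 2 + 2 + 2^2 = 8
N_2 = 2 + 8 + 8^2 = 74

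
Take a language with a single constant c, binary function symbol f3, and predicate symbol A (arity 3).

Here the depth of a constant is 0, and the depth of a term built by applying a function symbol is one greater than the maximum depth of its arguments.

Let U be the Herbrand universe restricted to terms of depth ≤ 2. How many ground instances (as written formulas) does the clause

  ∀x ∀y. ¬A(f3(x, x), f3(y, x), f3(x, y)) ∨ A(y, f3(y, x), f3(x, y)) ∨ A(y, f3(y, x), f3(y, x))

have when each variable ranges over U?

Ground terms of depth ≤ 2:
  Write N_k for the number of ground terms of depth ≤ k. A term of depth ≤ k is either a constant or a function symbol applied to arguments of depth ≤ k−1, so N_k = 1 + N_{k-1}^2.
  N_0 = 1
  N_1 = 1 + 1^2 = 2
  N_2 = 1 + 2^2 = 5
  Explicitly: c, f3(c, c), f3(c, f3(c, c)), f3(f3(c, c), c), f3(f3(c, c), f3(c, c)).
So there are 5 ground terms available for substitution.
There are 2 variables to instantiate (x, y), each occurring in at least one literal, so different choices give different ground instances.
Number of ground instances = 5^2 = 25.

25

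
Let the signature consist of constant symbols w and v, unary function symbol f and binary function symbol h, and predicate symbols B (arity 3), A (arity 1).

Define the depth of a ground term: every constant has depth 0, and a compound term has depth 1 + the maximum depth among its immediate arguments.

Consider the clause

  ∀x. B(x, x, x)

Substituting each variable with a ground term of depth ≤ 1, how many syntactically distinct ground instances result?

Ground terms of depth ≤ 1:
  Let N_k = |{terms of depth ≤ k}|. Then N_0 = 2 and N_k = 2 + N_{k-1} + N_{k-1}^2 for k ≥ 1 (one summand per function symbol, arity giving the exponent).
  N_0 = 2
  N_1 = 2 + 2 + 2^2 = 8
So there are 8 ground terms available for substitution.
The variable x ranges independently over the available ground terms, and distinct assignments produce distinct instances.
Number of ground instances = 8.

8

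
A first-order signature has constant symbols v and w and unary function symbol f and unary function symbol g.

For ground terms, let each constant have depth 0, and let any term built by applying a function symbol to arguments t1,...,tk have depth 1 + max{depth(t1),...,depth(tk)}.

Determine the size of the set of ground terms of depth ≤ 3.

30

Write N_k for the number of ground terms of depth ≤ k. A term of depth ≤ k is either a constant or a function symbol applied to arguments of depth ≤ k−1, so N_k = 2 + N_{k-1} + N_{k-1}.
N_0 = 2
N_1 = 2 + 2 + 2 = 6
N_2 = 2 + 6 + 6 = 14
N_3 = 2 + 14 + 14 = 30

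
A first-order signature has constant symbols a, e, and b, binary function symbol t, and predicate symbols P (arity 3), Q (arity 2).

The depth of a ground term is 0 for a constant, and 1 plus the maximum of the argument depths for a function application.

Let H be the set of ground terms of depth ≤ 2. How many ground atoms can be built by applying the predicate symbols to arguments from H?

3198132

First count ground terms of depth ≤ 2.
Count level by level. With function symbols t/2, the terms of depth ≤ k are the 3 constants together with each function applied to depth-≤(k−1) tuples, so N_k = 3 + N_{k-1}^2.
N_0 = 3
N_1 = 3 + 3^2 = 12
N_2 = 3 + 12^2 = 147
So |H| = 147.
Each predicate of arity r yields |H|^r ground atoms (one per choice of an r-tuple from H):
  P: 147^3 = 3176523;  Q: 147^2 = 21609
Total ground atoms: 3176523 + 21609 = 3198132.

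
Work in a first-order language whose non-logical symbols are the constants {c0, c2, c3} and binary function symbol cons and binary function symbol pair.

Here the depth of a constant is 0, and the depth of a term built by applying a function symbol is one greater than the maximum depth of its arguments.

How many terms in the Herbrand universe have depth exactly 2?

Write N_k for the number of ground terms of depth ≤ k. A term of depth ≤ k is either a constant or a function symbol applied to arguments of depth ≤ k−1, so N_k = 3 + N_{k-1}^2 + N_{k-1}^2.
N_0 = 3
N_1 = 3 + 3^2 + 3^2 = 21
N_2 = 3 + 21^2 + 21^2 = 885
Terms of depth exactly 2: N_2 − N_1 = 885 − 21 = 864.

864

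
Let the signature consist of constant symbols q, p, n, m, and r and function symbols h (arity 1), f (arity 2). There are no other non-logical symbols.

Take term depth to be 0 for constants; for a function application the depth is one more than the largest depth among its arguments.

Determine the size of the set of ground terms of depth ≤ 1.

Count level by level. With function symbols h/1, f/2, the terms of depth ≤ k are the 5 constants together with each function applied to depth-≤(k−1) tuples, so N_k = 5 + N_{k-1} + N_{k-1}^2.
N_0 = 5
N_1 = 5 + 5 + 5^2 = 35

35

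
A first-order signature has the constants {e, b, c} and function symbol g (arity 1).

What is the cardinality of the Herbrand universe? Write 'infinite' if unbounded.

The signature has at least one function symbol (g, arity 1) and at least one constant (e).
Iterating g gives infinitely many distinct ground terms: e, g(e), g(g(e)), ...
So the Herbrand universe is infinite.

infinite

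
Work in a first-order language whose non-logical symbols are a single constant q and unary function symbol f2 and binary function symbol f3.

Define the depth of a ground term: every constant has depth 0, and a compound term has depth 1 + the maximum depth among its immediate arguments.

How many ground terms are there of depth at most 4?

Write N_k for the number of ground terms of depth ≤ k. A term of depth ≤ k is either a constant or a function symbol applied to arguments of depth ≤ k−1, so N_k = 1 + N_{k-1} + N_{k-1}^2.
N_0 = 1
N_1 = 1 + 1 + 1^2 = 3
N_2 = 1 + 3 + 3^2 = 13
N_3 = 1 + 13 + 13^2 = 183
N_4 = 1 + 183 + 183^2 = 33673

33673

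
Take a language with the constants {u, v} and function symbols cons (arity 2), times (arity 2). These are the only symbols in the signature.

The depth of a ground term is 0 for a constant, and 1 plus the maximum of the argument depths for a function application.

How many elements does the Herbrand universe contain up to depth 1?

Let N_k count ground terms of depth at most k. Each non-constant term of depth ≤ k is some function symbol applied to depth-≤(k−1) arguments, giving N_k = 2 + N_{k-1}^2 + N_{k-1}^2.
N_0 = 2
N_1 = 2 + 2^2 + 2^2 = 10

10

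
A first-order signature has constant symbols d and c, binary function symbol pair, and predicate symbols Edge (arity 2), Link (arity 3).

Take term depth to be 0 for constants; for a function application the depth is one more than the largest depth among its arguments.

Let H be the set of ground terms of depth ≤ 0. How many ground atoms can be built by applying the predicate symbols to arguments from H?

12

First count ground terms of depth ≤ 0.
Write N_k for the number of ground terms of depth ≤ k. A term of depth ≤ k is either a constant or a function symbol applied to arguments of depth ≤ k−1, so N_k = 2 + N_{k-1}^2.
N_0 = 2
So |H| = 2.
Each predicate of arity r yields |H|^r ground atoms (one per choice of an r-tuple from H):
  Edge: 2^2 = 4;  Link: 2^3 = 8
Total ground atoms: 4 + 8 = 12.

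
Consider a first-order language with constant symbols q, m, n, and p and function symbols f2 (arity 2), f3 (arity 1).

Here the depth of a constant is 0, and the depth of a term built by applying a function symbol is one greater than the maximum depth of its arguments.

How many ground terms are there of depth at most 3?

Let N_k count ground terms of depth at most k. Each non-constant term of depth ≤ k is some function symbol applied to depth-≤(k−1) arguments, giving N_k = 4 + N_{k-1}^2 + N_{k-1}.
N_0 = 4
N_1 = 4 + 4^2 + 4 = 24
N_2 = 4 + 24^2 + 24 = 604
N_3 = 4 + 604^2 + 604 = 365424

365424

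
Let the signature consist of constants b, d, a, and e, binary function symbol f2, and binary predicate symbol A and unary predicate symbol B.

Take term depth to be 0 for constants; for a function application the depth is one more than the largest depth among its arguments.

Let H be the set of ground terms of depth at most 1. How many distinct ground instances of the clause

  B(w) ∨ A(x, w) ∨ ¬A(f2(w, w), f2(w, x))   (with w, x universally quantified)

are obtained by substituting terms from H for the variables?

Ground terms of depth ≤ 1:
  Let N_k = |{terms of depth ≤ k}|. Then N_0 = 4 and N_k = 4 + N_{k-1}^2 for k ≥ 1 (one summand per function symbol, arity giving the exponent).
  N_0 = 4
  N_1 = 4 + 4^2 = 20
So there are 20 ground terms available for substitution.
The body mentions every one of the 2 quantified variables; since ground terms form a free algebra, no two substitutions collapse to the same formula.
Number of ground instances = 20^2 = 400.

400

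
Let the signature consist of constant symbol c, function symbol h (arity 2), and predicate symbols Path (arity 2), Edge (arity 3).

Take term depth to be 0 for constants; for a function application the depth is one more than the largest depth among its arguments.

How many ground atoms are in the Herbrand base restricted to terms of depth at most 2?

150

First count ground terms of depth ≤ 2.
Write N_k for the number of ground terms of depth ≤ k. A term of depth ≤ k is either a constant or a function symbol applied to arguments of depth ≤ k−1, so N_k = 1 + N_{k-1}^2.
N_0 = 1
N_1 = 1 + 1^2 = 2
N_2 = 1 + 2^2 = 5
So |H| = 5.
Each predicate of arity r yields |H|^r ground atoms (one per choice of an r-tuple from H):
  Path: 5^2 = 25;  Edge: 5^3 = 125
Total ground atoms: 25 + 125 = 150.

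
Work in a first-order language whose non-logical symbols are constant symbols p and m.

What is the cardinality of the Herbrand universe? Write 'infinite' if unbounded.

2

There are no function symbols, so every ground term is one of the 2 constants.
The Herbrand universe is {p, m}, which is finite with 2 elements.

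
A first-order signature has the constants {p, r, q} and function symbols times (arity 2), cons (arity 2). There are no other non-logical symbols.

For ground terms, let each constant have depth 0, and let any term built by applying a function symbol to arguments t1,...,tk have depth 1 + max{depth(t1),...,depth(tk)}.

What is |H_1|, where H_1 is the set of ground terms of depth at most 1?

21

Write N_k for the number of ground terms of depth ≤ k. A term of depth ≤ k is either a constant or a function symbol applied to arguments of depth ≤ k−1, so N_k = 3 + N_{k-1}^2 + N_{k-1}^2.
N_0 = 3
N_1 = 3 + 3^2 + 3^2 = 21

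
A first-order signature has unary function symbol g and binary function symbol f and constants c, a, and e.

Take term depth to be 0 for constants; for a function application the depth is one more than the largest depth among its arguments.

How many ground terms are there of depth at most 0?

Let N_k = |{terms of depth ≤ k}|. Then N_0 = 3 and N_k = 3 + N_{k-1} + N_{k-1}^2 for k ≥ 1 (one summand per function symbol, arity giving the exponent).
N_0 = 3

3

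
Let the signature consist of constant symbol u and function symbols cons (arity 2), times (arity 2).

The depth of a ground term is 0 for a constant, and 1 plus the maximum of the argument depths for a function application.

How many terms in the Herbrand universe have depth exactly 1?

2

Write N_k for the number of ground terms of depth ≤ k. A term of depth ≤ k is either a constant or a function symbol applied to arguments of depth ≤ k−1, so N_k = 1 + N_{k-1}^2 + N_{k-1}^2.
N_0 = 1
N_1 = 1 + 1^2 + 1^2 = 3
Terms of depth exactly 1: N_1 − N_0 = 3 − 1 = 2.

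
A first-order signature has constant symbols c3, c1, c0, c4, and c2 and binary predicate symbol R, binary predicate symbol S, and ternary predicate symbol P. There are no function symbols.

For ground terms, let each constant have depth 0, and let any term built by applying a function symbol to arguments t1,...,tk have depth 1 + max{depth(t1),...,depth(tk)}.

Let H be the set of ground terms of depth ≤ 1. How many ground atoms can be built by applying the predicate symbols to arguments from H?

First count ground terms of depth ≤ 1.
With no function symbols every ground term is a constant, so there are exactly 5 ground terms at every depth bound.
N_0 = 5
N_1 = 5
Explicitly: c3, c1, c0, c4, c2.
So |H| = 5.
For each predicate symbol, the number of ground atoms is |H| raised to its arity; summing:
  R: 5^2 = 25;  S: 5^2 = 25;  P: 5^3 = 125
Total ground atoms: 25 + 25 + 125 = 175.

175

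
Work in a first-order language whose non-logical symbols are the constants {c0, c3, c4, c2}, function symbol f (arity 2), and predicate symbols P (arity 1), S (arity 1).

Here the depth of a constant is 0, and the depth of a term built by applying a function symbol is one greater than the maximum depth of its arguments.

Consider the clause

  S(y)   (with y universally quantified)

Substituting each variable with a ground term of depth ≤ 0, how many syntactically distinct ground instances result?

Ground terms of depth ≤ 0:
  Write N_k for the number of ground terms of depth ≤ k. A term of depth ≤ k is either a constant or a function symbol applied to arguments of depth ≤ k−1, so N_k = 4 + N_{k-1}^2.
  N_0 = 4
  Explicitly: c0, c3, c4, c2.
So there are 4 ground terms available for substitution.
The variable y ranges independently over the available ground terms, and distinct assignments produce distinct instances.
Number of ground instances = 4.

4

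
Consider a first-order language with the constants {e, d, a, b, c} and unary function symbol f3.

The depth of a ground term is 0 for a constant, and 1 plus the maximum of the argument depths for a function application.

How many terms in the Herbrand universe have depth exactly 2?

5

Let N_k count ground terms of depth at most k. Each non-constant term of depth ≤ k is some function symbol applied to depth-≤(k−1) arguments, giving N_k = 5 + N_{k-1}.
N_0 = 5
N_1 = 5 + 5 = 10
N_2 = 5 + 10 = 15
Terms of depth exactly 2: N_2 − N_1 = 15 − 10 = 5.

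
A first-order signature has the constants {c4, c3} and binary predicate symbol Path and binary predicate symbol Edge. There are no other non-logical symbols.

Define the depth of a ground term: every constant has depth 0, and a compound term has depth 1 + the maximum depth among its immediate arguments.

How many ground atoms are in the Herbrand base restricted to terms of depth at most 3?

8

First count ground terms of depth ≤ 3.
With no function symbols every ground term is a constant, so there are exactly 2 ground terms at every depth bound.
N_0 = 2
N_1 = 2
N_2 = 2
N_3 = 2
So |H| = 2.
Each predicate of arity r yields |H|^r ground atoms (one per choice of an r-tuple from H):
  Path: 2^2 = 4;  Edge: 2^2 = 4
Total ground atoms: 4 + 4 = 8.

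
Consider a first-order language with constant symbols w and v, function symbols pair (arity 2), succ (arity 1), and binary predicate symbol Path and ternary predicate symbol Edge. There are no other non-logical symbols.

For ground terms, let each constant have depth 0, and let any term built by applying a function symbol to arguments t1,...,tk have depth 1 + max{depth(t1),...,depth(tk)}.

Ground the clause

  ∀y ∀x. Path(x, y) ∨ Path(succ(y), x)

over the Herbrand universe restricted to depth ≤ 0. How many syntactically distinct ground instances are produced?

Ground terms of depth ≤ 0:
  Let N_k count ground terms of depth at most k. Each non-constant term of depth ≤ k is some function symbol applied to depth-≤(k−1) arguments, giving N_k = 2 + N_{k-1}^2 + N_{k-1}.
  N_0 = 2
  Explicitly: w, v.
So there are 2 ground terms available for substitution.
There are 2 variables to instantiate (y, x), each occurring in at least one literal, so different choices give different ground instances.
Number of ground instances = 2^2 = 4.

4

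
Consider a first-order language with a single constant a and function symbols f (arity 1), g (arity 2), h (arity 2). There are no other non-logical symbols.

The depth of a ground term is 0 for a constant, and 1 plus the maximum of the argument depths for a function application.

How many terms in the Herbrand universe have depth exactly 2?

Let N_k = |{terms of depth ≤ k}|. Then N_0 = 1 and N_k = 1 + N_{k-1} + N_{k-1}^2 + N_{k-1}^2 for k ≥ 1 (one summand per function symbol, arity giving the exponent).
N_0 = 1
N_1 = 1 + 1 + 1^2 + 1^2 = 4
N_2 = 1 + 4 + 4^2 + 4^2 = 37
Terms of depth exactly 2: N_2 − N_1 = 37 − 4 = 33.

33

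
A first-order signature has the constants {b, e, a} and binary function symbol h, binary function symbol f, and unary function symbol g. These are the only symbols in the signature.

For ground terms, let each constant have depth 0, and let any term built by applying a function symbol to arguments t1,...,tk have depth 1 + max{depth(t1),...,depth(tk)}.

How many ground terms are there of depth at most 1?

Write N_k for the number of ground terms of depth ≤ k. A term of depth ≤ k is either a constant or a function symbol applied to arguments of depth ≤ k−1, so N_k = 3 + N_{k-1}^2 + N_{k-1}^2 + N_{k-1}.
N_0 = 3
N_1 = 3 + 3^2 + 3^2 + 3 = 24

24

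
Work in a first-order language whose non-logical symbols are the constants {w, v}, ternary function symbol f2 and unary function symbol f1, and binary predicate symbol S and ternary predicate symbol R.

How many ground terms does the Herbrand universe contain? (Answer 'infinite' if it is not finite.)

infinite

The signature has at least one function symbol (f2, arity 3) and at least one constant (w).
Iterating f2 gives infinitely many distinct ground terms: w, f2(w, w, w), f2(f2(w, w, w), f2(w, w, w), f2(w, w, w)), ...
So the Herbrand universe is infinite.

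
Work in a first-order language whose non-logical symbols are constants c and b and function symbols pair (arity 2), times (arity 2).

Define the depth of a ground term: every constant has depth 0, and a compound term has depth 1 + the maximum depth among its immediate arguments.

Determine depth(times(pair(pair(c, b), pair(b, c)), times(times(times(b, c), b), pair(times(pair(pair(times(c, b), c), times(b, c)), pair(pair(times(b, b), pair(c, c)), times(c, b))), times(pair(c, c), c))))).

7

depth(pair(c, b)) = 1 + max(0, 0) = 1
depth(pair(b, c)) = 1 + max(0, 0) = 1
depth(pair(pair(c, b), pair(b, c))) = 1 + max(1, 1) = 2
depth(times(b, c)) = 1 + max(0, 0) = 1
depth(times(times(b, c), b)) = 1 + max(1, 0) = 2
depth(times(c, b)) = 1 + max(0, 0) = 1
depth(pair(times(c, b), c)) = 1 + max(1, 0) = 2
depth(pair(pair(times(c, b), c), times(b, c))) = 1 + max(2, 1) = 3
depth(times(b, b)) = 1 + max(0, 0) = 1
depth(pair(c, c)) = 1 + max(0, 0) = 1
depth(pair(times(b, b), pair(c, c))) = 1 + max(1, 1) = 2
depth(pair(pair(times(b, b), pair(c, c)), times(c, b))) = 1 + max(2, 1) = 3
depth(times(pair(pair(times(c, b), c), times(b, c)), pair(pair(times(b, b), pair(c, c)), times(c, b)))) = 1 + max(3, 3) = 4
depth(times(pair(c, c), c)) = 1 + max(1, 0) = 2
depth(pair(times(pair(pair(times(c, b), c), times(b, c)), pair(pair(times(b, b), pair(c, c)), times(c, b))), times(pair(c, c), c))) = 1 + max(4, 2) = 5
depth(times(times(times(b, c), b), pair(times(pair(pair(times(c, b), c), times(b, c)), pair(pair(times(b, b), pair(c, c)), times(c, b))), times(pair(c, c), c)))) = 1 + max(2, 5) = 6
depth(times(pair(pair(c, b), pair(b, c)), times(times(times(b, c), b), pair(times(pair(pair(times(c, b), c), times(b, c)), pair(pair(times(b, b), pair(c, c)), times(c, b))), times(pair(c, c), c))))) = 1 + max(2, 6) = 7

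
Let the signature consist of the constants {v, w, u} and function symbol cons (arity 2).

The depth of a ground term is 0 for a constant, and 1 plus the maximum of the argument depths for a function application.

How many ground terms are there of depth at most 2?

Count level by level. With function symbols cons/2, the terms of depth ≤ k are the 3 constants together with each function applied to depth-≤(k−1) tuples, so N_k = 3 + N_{k-1}^2.
N_0 = 3
N_1 = 3 + 3^2 = 12
N_2 = 3 + 12^2 = 147

147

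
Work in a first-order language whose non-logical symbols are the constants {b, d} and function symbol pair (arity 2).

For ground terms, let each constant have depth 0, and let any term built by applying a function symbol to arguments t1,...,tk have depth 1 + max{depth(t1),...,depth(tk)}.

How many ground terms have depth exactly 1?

Write N_k for the number of ground terms of depth ≤ k. A term of depth ≤ k is either a constant or a function symbol applied to arguments of depth ≤ k−1, so N_k = 2 + N_{k-1}^2.
N_0 = 2
N_1 = 2 + 2^2 = 6
Terms of depth exactly 1: N_1 − N_0 = 6 − 2 = 4.

4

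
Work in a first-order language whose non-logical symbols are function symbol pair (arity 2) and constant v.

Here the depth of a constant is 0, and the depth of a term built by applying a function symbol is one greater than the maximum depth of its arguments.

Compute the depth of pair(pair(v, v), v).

2

depth(pair(v, v)) = 1 + max(0, 0) = 1
depth(pair(pair(v, v), v)) = 1 + max(1, 0) = 2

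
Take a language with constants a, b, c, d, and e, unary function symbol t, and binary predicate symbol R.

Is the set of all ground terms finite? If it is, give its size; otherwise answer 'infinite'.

The signature has at least one function symbol (t, arity 1) and at least one constant (a).
Iterating t gives infinitely many distinct ground terms: a, t(a), t(t(a)), ...
So the Herbrand universe is infinite.

infinite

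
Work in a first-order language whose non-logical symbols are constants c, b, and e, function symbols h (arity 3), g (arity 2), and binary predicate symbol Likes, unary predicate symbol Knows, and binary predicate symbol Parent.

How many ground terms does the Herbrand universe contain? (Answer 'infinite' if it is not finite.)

infinite

The signature has at least one function symbol (h, arity 3) and at least one constant (c).
Iterating h gives infinitely many distinct ground terms: c, h(c, c, c), h(h(c, c, c), h(c, c, c), h(c, c, c)), ...
So the Herbrand universe is infinite.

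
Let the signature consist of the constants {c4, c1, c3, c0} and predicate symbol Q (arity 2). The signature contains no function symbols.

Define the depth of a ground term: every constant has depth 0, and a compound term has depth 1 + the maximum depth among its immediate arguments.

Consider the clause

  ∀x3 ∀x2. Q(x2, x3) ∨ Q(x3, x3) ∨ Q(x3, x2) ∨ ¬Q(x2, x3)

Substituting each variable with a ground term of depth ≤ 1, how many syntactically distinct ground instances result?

16

Ground terms of depth ≤ 1:
  With no function symbols every ground term is a constant, so there are exactly 4 ground terms at every depth bound.
  N_0 = 4
  N_1 = 4
So there are 4 ground terms available for substitution.
The clause has 2 distinct variables (x3, x2), each appearing in the body. In the free term algebra distinct substitutions yield syntactically distinct ground instances.
Number of ground instances = 4^2 = 16.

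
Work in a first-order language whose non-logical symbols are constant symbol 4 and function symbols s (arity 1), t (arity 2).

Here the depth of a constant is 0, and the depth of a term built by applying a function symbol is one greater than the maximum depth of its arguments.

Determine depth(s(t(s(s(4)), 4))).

4

depth(s(4)) = 1 + depth(4) = 1 + 0 = 1
depth(s(s(4))) = 1 + depth(s(4)) = 1 + 1 = 2
depth(t(s(s(4)), 4)) = 1 + max(2, 0) = 3
depth(s(t(s(s(4)), 4))) = 1 + depth(t(s(s(4)), 4)) = 1 + 3 = 4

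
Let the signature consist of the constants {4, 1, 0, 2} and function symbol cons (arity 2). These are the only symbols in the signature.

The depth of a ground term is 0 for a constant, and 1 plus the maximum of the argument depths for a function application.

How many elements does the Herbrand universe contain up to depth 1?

Write N_k for the number of ground terms of depth ≤ k. A term of depth ≤ k is either a constant or a function symbol applied to arguments of depth ≤ k−1, so N_k = 4 + N_{k-1}^2.
N_0 = 4
N_1 = 4 + 4^2 = 20

20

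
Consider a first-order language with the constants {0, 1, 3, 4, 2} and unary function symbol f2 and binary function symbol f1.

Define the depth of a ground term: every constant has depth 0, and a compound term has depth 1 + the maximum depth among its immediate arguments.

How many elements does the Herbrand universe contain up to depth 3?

1601495

Count level by level. With function symbols f2/1, f1/2, the terms of depth ≤ k are the 5 constants together with each function applied to depth-≤(k−1) tuples, so N_k = 5 + N_{k-1} + N_{k-1}^2.
N_0 = 5
N_1 = 5 + 5 + 5^2 = 35
N_2 = 5 + 35 + 35^2 = 1265
N_3 = 5 + 1265 + 1265^2 = 1601495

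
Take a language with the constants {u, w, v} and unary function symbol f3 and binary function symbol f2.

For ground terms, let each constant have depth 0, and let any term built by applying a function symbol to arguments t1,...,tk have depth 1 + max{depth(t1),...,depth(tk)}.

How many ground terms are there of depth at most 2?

Write N_k for the number of ground terms of depth ≤ k. A term of depth ≤ k is either a constant or a function symbol applied to arguments of depth ≤ k−1, so N_k = 3 + N_{k-1} + N_{k-1}^2.
N_0 = 3
N_1 = 3 + 3 + 3^2 = 15
N_2 = 3 + 15 + 15^2 = 243

243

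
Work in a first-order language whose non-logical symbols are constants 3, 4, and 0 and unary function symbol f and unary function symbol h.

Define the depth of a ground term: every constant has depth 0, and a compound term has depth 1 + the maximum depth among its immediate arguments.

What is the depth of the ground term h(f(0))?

2

depth(f(0)) = 1 + depth(0) = 1 + 0 = 1
depth(h(f(0))) = 1 + depth(f(0)) = 1 + 1 = 2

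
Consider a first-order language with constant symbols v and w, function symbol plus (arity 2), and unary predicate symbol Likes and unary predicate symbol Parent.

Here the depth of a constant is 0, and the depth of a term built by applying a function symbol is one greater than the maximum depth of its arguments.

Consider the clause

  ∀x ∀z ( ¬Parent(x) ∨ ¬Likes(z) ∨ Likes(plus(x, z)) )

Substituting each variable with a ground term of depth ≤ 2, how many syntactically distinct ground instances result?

1444

Ground terms of depth ≤ 2:
  Count level by level. With function symbols plus/2, the terms of depth ≤ k are the 2 constants together with each function applied to depth-≤(k−1) tuples, so N_k = 2 + N_{k-1}^2.
  N_0 = 2
  N_1 = 2 + 2^2 = 6
  N_2 = 2 + 6^2 = 38
So there are 38 ground terms available for substitution.
The body mentions every one of the 2 quantified variables; since ground terms form a free algebra, no two substitutions collapse to the same formula.
Number of ground instances = 38^2 = 1444.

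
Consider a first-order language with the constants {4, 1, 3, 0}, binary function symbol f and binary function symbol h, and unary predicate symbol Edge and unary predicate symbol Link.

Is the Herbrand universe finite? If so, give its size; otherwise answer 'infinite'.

infinite

The signature has at least one function symbol (f, arity 2) and at least one constant (4).
Iterating f gives infinitely many distinct ground terms: 4, f(4, 4), f(f(4, 4), f(4, 4)), ...
So the Herbrand universe is infinite.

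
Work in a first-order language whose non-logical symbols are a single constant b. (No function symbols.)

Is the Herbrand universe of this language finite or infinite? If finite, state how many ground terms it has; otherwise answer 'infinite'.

There are no function symbols, so the only ground term is the single constant.
The Herbrand universe is {b}, finite with 1 element.

1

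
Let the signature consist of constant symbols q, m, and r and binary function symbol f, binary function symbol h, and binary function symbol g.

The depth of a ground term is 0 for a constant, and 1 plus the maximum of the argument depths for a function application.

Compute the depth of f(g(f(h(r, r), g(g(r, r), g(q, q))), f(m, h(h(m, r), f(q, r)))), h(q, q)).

depth(h(r, r)) = 1 + max(0, 0) = 1
depth(g(r, r)) = 1 + max(0, 0) = 1
depth(g(q, q)) = 1 + max(0, 0) = 1
depth(g(g(r, r), g(q, q))) = 1 + max(1, 1) = 2
depth(f(h(r, r), g(g(r, r), g(q, q)))) = 1 + max(1, 2) = 3
depth(h(m, r)) = 1 + max(0, 0) = 1
depth(f(q, r)) = 1 + max(0, 0) = 1
depth(h(h(m, r), f(q, r))) = 1 + max(1, 1) = 2
depth(f(m, h(h(m, r), f(q, r)))) = 1 + max(0, 2) = 3
depth(g(f(h(r, r), g(g(r, r), g(q, q))), f(m, h(h(m, r), f(q, r))))) = 1 + max(3, 3) = 4
depth(h(q, q)) = 1 + max(0, 0) = 1
depth(f(g(f(h(r, r), g(g(r, r), g(q, q))), f(m, h(h(m, r), f(q, r)))), h(q, q))) = 1 + max(4, 1) = 5

5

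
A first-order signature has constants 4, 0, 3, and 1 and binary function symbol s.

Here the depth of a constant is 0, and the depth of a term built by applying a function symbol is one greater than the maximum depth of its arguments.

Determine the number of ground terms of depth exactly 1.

16

Let N_k count ground terms of depth at most k. Each non-constant term of depth ≤ k is some function symbol applied to depth-≤(k−1) arguments, giving N_k = 4 + N_{k-1}^2.
N_0 = 4
N_1 = 4 + 4^2 = 20
Terms of depth exactly 1: N_1 − N_0 = 20 − 4 = 16.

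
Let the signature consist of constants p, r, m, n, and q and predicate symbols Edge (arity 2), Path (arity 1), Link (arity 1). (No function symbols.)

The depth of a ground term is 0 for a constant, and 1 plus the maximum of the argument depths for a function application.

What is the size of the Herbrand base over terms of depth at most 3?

35

First count ground terms of depth ≤ 3.
With no function symbols every ground term is a constant, so there are exactly 5 ground terms at every depth bound.
N_0 = 5
N_1 = 5
N_2 = 5
N_3 = 5
Explicitly: p, r, m, n, q.
So |H| = 5.
Ground atoms are formed by filling each argument slot of a predicate with a term from H, so an r-ary predicate gives |H|^r atoms:
  Edge: 5^2 = 25;  Path: 5;  Link: 5
Total ground atoms: 25 + 5 + 5 = 35.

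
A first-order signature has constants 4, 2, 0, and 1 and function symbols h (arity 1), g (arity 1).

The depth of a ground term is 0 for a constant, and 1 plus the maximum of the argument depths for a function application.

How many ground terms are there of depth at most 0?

4

Let N_k = |{terms of depth ≤ k}|. Then N_0 = 4 and N_k = 4 + N_{k-1} + N_{k-1} for k ≥ 1 (one summand per function symbol, arity giving the exponent).
N_0 = 4
Explicitly: 4, 2, 0, 1.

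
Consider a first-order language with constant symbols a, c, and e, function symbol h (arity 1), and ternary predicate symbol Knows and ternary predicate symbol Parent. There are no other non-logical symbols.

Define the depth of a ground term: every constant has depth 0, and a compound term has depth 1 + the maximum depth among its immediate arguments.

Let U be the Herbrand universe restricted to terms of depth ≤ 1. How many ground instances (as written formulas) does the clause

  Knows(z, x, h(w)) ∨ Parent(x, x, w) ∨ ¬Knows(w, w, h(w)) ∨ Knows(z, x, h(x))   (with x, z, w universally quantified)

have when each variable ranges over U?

Ground terms of depth ≤ 1:
  Let N_k count ground terms of depth at most k. Each non-constant term of depth ≤ k is some function symbol applied to depth-≤(k−1) arguments, giving N_k = 3 + N_{k-1}.
  N_0 = 3
  N_1 = 3 + 3 = 6
  Explicitly: a, c, e, h(a), h(c), h(e).
So there are 6 ground terms available for substitution.
There are 3 variables to instantiate (x, z, w), each occurring in at least one literal, so different choices give different ground instances.
Number of ground instances = 6^3 = 216.

216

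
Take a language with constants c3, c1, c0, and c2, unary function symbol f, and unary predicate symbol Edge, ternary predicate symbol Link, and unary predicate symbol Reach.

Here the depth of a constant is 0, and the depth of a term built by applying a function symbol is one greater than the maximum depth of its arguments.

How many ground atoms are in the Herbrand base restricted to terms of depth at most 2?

1752

First count ground terms of depth ≤ 2.
Count level by level. With function symbols f/1, the terms of depth ≤ k are the 4 constants together with each function applied to depth-≤(k−1) tuples, so N_k = 4 + N_{k-1}.
N_0 = 4
N_1 = 4 + 4 = 8
N_2 = 4 + 8 = 12
Explicitly: c3, c1, c0, c2, f(c3), f(c1), f(c0), f(c2), f(f(c3)), f(f(c1)), f(f(c0)), f(f(c2)).
So |H| = 12.
Each predicate of arity r yields |H|^r ground atoms (one per choice of an r-tuple from H):
  Edge: 12;  Link: 12^3 = 1728;  Reach: 12
Total ground atoms: 12 + 1728 + 12 = 1752.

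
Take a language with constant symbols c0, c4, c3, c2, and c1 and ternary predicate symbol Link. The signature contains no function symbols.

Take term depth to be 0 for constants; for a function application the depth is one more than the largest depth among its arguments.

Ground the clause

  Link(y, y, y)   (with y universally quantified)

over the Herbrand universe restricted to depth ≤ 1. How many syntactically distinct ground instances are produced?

Ground terms of depth ≤ 1:
  With no function symbols every ground term is a constant, so there are exactly 5 ground terms at every depth bound.
  N_0 = 5
  N_1 = 5
  Explicitly: c0, c4, c3, c2, c1.
So there are 5 ground terms available for substitution.
There is 1 variable to instantiate (y),  occurring in at least one literal, so different choices give different ground instances.
Number of ground instances = 5.

5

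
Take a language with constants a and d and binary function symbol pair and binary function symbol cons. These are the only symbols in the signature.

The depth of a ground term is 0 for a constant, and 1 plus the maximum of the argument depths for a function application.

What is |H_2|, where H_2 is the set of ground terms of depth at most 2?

202

Let N_k count ground terms of depth at most k. Each non-constant term of depth ≤ k is some function symbol applied to depth-≤(k−1) arguments, giving N_k = 2 + N_{k-1}^2 + N_{k-1}^2.
N_0 = 2
N_1 = 2 + 2^2 + 2^2 = 10
N_2 = 2 + 10^2 + 10^2 = 202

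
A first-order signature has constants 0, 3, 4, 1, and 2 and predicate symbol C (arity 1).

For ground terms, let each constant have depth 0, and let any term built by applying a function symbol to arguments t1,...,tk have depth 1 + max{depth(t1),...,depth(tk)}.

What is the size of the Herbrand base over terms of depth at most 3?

First count ground terms of depth ≤ 3.
With no function symbols every ground term is a constant, so there are exactly 5 ground terms at every depth bound.
N_0 = 5
N_1 = 5
N_2 = 5
N_3 = 5
Explicitly: 0, 3, 4, 1, 2.
So |H| = 5.
Ground atoms are formed by filling each argument slot of a predicate with a term from H, so an r-ary predicate gives |H|^r atoms:
  C: 5
Total ground atoms: 5.

5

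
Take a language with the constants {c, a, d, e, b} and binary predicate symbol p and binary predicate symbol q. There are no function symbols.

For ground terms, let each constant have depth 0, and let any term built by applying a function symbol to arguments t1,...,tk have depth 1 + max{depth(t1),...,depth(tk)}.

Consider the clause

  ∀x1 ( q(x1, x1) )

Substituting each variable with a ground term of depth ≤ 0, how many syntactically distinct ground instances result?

Ground terms of depth ≤ 0:
  With no function symbols every ground term is a constant, so there are exactly 5 ground terms at every depth bound.
  N_0 = 5
  Explicitly: c, a, d, e, b.
So there are 5 ground terms available for substitution.
The body mentions the single quantified variable x1; since ground terms form a free algebra, no two substitutions collapse to the same formula.
Number of ground instances = 5.

5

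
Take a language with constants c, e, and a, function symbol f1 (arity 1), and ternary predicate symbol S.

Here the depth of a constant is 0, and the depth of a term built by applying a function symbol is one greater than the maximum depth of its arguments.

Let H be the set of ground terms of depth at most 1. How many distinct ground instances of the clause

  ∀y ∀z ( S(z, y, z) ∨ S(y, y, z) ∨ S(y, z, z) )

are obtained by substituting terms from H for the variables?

Ground terms of depth ≤ 1:
  Count level by level. With function symbols f1/1, the terms of depth ≤ k are the 3 constants together with each function applied to depth-≤(k−1) tuples, so N_k = 3 + N_{k-1}.
  N_0 = 3
  N_1 = 3 + 3 = 6
  Explicitly: c, e, a, f1(c), f1(e), f1(a).
So there are 6 ground terms available for substitution.
Each of y, z ranges independently over the available ground terms, and distinct assignments produce distinct instances.
Number of ground instances = 6^2 = 36.

36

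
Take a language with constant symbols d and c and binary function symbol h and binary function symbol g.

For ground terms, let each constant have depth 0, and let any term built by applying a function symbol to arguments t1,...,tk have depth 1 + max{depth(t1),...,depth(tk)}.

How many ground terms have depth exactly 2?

192

Write N_k for the number of ground terms of depth ≤ k. A term of depth ≤ k is either a constant or a function symbol applied to arguments of depth ≤ k−1, so N_k = 2 + N_{k-1}^2 + N_{k-1}^2.
N_0 = 2
N_1 = 2 + 2^2 + 2^2 = 10
N_2 = 2 + 10^2 + 10^2 = 202
Terms of depth exactly 2: N_2 − N_1 = 202 − 10 = 192.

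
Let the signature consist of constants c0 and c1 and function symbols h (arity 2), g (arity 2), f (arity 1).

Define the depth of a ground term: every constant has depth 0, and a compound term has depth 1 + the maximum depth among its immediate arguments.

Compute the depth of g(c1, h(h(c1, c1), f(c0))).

3

depth(h(c1, c1)) = 1 + max(0, 0) = 1
depth(f(c0)) = 1 + depth(c0) = 1 + 0 = 1
depth(h(h(c1, c1), f(c0))) = 1 + max(1, 1) = 2
depth(g(c1, h(h(c1, c1), f(c0)))) = 1 + max(0, 2) = 3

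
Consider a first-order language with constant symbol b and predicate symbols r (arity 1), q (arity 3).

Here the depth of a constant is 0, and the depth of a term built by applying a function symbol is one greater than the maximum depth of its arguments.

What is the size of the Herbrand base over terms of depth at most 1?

2

First count ground terms of depth ≤ 1.
With no function symbols every ground term is a constant, so there is exactly 1 ground term at every depth bound.
N_0 = 1
N_1 = 1
Explicitly: b.
So |H| = 1.
Each predicate of arity r yields |H|^r ground atoms (one per choice of an r-tuple from H):
  r: 1;  q: 1^3 = 1
Total ground atoms: 1 + 1 = 2.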